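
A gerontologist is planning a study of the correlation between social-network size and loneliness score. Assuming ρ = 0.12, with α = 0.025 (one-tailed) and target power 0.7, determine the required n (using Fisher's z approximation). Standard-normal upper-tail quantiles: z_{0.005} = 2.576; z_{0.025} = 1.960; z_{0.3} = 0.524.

n = 428

Fisher's z: C = ½·ln((1+r)/(1−r)) = ½·ln(1.2727) = 0.1206.
n = ((z_{α} + z_β)/C)² + 3.
(1.960 + 0.524) / 0.1206 = 2.484 / 0.1206 = 20.597.
n = 20.597² + 3 = 424.24 + 3 = 427.2.
Round up.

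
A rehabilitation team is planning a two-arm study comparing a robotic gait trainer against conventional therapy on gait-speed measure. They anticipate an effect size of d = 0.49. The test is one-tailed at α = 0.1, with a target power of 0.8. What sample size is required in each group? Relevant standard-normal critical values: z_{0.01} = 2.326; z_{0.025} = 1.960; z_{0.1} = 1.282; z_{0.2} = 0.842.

For two independent groups with equal n: n = 2·((z_{α} + z_β) / d)².
z_{α} + z_β = 1.282 + 0.842 = 2.124.
n = 2 × (2.124 / 0.49)² = 2 × 4.335² = 2 × 18.79 = 37.6.
Round up to the next whole participant.

n = 38 per group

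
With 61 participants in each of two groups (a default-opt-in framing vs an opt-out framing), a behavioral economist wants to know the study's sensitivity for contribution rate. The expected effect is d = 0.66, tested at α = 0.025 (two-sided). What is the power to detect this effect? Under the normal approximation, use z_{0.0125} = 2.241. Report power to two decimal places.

For two equal groups, power = Φ(d·√(n/2) − z_{α/2}).
d·√(n/2) = 0.66 × √(61/2) = 0.66 × 5.523 = 3.645.
z_β = 3.645 − 2.241 = 1.404.
Power = Φ(1.404) = 0.920.

power ≈ 0.92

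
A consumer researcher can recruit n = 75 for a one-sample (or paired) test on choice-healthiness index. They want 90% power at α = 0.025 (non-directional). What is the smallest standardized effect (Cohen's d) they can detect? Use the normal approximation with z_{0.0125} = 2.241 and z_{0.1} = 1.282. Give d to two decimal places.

For a single sample (or paired design) of n = 75: d_min = (z_{α/2} + z_β)/√n.
z-sum = 2.241 + 1.282 = 3.523.
d_min = 3.523 / √75 = 3.523 / 8.660 = 0.407.

d_min ≈ 0.41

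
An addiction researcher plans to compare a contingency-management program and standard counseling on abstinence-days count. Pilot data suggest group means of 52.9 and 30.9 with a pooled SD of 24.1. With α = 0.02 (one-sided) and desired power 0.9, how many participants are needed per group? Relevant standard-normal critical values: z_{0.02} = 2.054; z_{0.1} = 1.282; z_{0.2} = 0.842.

Cohen's d = |M₁ − M₂| / SD_pooled = |52.9 − 30.9| / 24.1 = 22.0 / 24.1 = 0.913.
For two independent groups with equal n: n = 2·((z_{α} + z_β) / d)².
z_{α} + z_β = 2.054 + 1.282 = 3.336.
n = 2 × (3.336 / 0.913)² = 2 × 3.654² = 2 × 13.35 = 26.7.
Round up to the next whole participant.

n = 27 per group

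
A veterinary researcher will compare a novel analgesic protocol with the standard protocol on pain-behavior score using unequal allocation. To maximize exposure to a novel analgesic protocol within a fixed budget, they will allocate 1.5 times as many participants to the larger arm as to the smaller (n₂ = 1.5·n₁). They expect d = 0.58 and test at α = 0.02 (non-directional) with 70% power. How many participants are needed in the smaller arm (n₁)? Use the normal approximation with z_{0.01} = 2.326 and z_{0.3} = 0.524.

With allocation ratio k = n₂/n₁ = 1.5, Var(x̄₁−x̄₂) = σ²(1/n₁ + 1/(k·n₁)) = σ²·(k+1)/(k·n₁).
So n₁ = (1 + 1/k)·((z_{α/2} + z_β)/d)² = 1.667 × (2.850/0.58)².
n₁ = 1.667 × 24.15 = 40.2.
Round up: n₁ = 41, giving n₂ = ⌈1.5 × 41⌉ = ⌈61.5⌉ = 62.

n₁ = 41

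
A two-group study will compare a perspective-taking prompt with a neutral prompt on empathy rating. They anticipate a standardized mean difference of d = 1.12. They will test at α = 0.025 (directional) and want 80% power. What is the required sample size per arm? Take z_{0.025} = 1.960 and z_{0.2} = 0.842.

For two independent groups with equal n: n = 2·((z_{α} + z_β) / d)².
z_{α} + z_β = 1.960 + 0.842 = 2.802.
n = 2 × (2.802 / 1.12)² = 2 × 2.502² = 2 × 6.26 = 12.5.
Round up to the next whole participant.

n = 13 per group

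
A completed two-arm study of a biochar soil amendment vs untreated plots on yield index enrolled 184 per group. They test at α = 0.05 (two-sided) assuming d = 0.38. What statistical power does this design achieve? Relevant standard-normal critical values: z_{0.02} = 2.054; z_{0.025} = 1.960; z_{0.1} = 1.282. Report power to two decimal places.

For two equal groups, power = Φ(d·√(n/2) − z_{α/2}).
d·√(n/2) = 0.38 × √(184/2) = 0.38 × 9.592 = 3.645.
z_β = 3.645 − 1.960 = 1.685.
Power = Φ(1.685) = 0.954.

power ≈ 0.95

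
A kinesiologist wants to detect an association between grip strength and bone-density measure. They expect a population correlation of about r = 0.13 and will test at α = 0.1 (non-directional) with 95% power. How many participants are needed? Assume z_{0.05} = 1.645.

n = 637

Fisher's z: C = ½·ln((1+r)/(1−r)) = ½·ln(1.2989) = 0.1307.
n = ((z_{α/2} + z_β)/C)² + 3.
(1.645 + 1.645) / 0.1307 = 3.290 / 0.1307 = 25.172.
n = 25.172² + 3 = 633.64 + 3 = 636.6.
Round up.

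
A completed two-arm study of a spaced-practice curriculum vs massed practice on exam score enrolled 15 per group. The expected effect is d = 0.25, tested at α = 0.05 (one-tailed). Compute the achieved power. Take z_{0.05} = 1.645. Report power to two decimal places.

For two equal groups, power = Φ(d·√(n/2) − z_{α}).
d·√(n/2) = 0.25 × √(15/2) = 0.25 × 2.739 = 0.685.
z_β = 0.685 − 1.645 = -0.960.
Power = Φ(-0.960) = 0.168.

power ≈ 0.17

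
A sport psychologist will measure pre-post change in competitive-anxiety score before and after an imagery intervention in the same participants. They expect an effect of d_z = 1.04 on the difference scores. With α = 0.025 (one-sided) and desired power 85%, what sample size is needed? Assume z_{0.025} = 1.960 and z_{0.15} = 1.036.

For a paired (one-sample on differences) test: n = ((z_{α} + z_β) / d)².
z_{α} + z_β = 1.960 + 1.036 = 2.996.
n = (2.996 / 1.04)² = 2.881² = 8.30.
Round up.

n = 9 pairs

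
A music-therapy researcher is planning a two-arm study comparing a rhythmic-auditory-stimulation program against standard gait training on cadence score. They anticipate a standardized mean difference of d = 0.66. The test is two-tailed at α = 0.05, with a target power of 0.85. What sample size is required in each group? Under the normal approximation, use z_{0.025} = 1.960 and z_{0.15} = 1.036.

n = 42 per group

For two independent groups with equal n: n = 2·((z_{α/2} + z_β) / d)².
z_{α/2} + z_β = 1.960 + 1.036 = 2.996.
n = 2 × (2.996 / 0.66)² = 2 × 4.539² = 2 × 20.61 = 41.2.
Round up to the next whole participant.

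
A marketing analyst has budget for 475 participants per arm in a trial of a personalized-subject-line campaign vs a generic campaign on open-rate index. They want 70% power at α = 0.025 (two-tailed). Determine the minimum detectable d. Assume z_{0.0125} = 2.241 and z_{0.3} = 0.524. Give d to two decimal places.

d_min ≈ 0.18

For two independent groups of n = 475 each: d_min = (z_{α/2} + z_β)·√(2/n).
z-sum = 2.241 + 0.524 = 2.765.
d_min = 2.765 × √(2/475) = 2.765 × 0.0649 = 0.179.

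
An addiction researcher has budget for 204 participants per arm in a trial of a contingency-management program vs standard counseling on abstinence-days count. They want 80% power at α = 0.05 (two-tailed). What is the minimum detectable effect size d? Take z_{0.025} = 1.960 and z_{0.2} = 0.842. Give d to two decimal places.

For two independent groups of n = 204 each: d_min = (z_{α/2} + z_β)·√(2/n).
z-sum = 1.960 + 0.842 = 2.802.
d_min = 2.802 × √(2/204) = 2.802 × 0.0990 = 0.277.

d_min ≈ 0.28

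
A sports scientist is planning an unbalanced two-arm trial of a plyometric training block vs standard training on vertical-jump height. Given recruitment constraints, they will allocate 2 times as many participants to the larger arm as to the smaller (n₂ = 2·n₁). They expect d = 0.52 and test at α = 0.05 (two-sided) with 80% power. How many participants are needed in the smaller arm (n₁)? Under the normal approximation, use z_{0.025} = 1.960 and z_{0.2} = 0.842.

n₁ = 44

With allocation ratio k = n₂/n₁ = 2, Var(x̄₁−x̄₂) = σ²(1/n₁ + 1/(k·n₁)) = σ²·(k+1)/(k·n₁).
So n₁ = (1 + 1/k)·((z_{α/2} + z_β)/d)² = 1.500 × (2.802/0.52)².
n₁ = 1.500 × 29.04 = 43.6.
Round up: n₁ = 44, giving n₂ = 2 × 44 = 88.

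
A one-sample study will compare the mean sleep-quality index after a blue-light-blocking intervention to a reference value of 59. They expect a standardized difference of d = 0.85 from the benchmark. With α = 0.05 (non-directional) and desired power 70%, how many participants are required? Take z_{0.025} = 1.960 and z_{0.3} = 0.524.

For a one-sample test: n = ((z_{α/2} + z_β) / d)².
z_{α/2} + z_β = 1.960 + 0.524 = 2.484.
n = (2.484 / 0.85)² = 2.922² = 8.54.
Round up.

n = 9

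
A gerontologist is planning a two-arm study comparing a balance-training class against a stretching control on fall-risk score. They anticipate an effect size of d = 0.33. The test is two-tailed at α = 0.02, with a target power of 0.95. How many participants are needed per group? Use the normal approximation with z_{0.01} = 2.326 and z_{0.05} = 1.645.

n = 290 per group

For two independent groups with equal n: n = 2·((z_{α/2} + z_β) / d)².
z_{α/2} + z_β = 2.326 + 1.645 = 3.971.
n = 2 × (3.971 / 0.33)² = 2 × 12.033² = 2 × 144.80 = 289.6.
Round up to the next whole participant.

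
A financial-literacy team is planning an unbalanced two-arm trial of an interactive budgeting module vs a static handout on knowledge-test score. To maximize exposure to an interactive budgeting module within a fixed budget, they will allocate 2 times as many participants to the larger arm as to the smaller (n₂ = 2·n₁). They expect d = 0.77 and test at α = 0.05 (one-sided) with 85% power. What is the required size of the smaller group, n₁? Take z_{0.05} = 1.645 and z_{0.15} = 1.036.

n₁ = 19

With allocation ratio k = n₂/n₁ = 2, Var(x̄₁−x̄₂) = σ²(1/n₁ + 1/(k·n₁)) = σ²·(k+1)/(k·n₁).
So n₁ = (1 + 1/k)·((z_{α} + z_β)/d)² = 1.500 × (2.681/0.77)².
n₁ = 1.500 × 12.12 = 18.2.
Round up: n₁ = 19, giving n₂ = 2 × 19 = 38.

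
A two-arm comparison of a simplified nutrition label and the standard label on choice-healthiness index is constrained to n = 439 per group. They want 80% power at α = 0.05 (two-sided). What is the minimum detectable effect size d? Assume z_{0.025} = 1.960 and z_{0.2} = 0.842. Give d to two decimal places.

For two independent groups of n = 439 each: d_min = (z_{α/2} + z_β)·√(2/n).
z-sum = 1.960 + 0.842 = 2.802.
d_min = 2.802 × √(2/439) = 2.802 × 0.0675 = 0.189.

d_min ≈ 0.19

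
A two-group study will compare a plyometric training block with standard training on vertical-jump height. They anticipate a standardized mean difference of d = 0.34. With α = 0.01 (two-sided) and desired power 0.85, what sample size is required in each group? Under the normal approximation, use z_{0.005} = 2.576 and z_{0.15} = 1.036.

n = 226 per group

For two independent groups with equal n: n = 2·((z_{α/2} + z_β) / d)².
z_{α/2} + z_β = 2.576 + 1.036 = 3.612.
n = 2 × (3.612 / 0.34)² = 2 × 10.624² = 2 × 112.86 = 225.7.
Round up to the next whole participant.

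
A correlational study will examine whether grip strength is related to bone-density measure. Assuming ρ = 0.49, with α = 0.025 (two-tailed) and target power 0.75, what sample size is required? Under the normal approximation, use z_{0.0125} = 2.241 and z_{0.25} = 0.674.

Fisher's z: C = ½·ln((1+r)/(1−r)) = ½·ln(2.9216) = 0.5361.
n = ((z_{α/2} + z_β)/C)² + 3.
(2.241 + 0.674) / 0.5361 = 2.915 / 0.5361 = 5.437.
n = 5.437² + 3 = 29.57 + 3 = 32.6.
Round up.

n = 33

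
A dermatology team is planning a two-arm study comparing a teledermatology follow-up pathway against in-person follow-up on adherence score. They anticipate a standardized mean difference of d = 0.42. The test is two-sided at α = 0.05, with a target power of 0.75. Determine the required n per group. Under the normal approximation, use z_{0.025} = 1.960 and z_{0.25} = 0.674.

For two independent groups with equal n: n = 2·((z_{α/2} + z_β) / d)².
z_{α/2} + z_β = 1.960 + 0.674 = 2.634.
n = 2 × (2.634 / 0.42)² = 2 × 6.271² = 2 × 39.33 = 78.7.
Round up to the next whole participant.

n = 79 per group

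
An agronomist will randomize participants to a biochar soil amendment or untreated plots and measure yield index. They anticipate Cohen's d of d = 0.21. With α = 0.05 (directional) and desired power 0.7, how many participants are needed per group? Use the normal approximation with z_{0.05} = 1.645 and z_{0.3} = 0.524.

n = 214 per group

For two independent groups with equal n: n = 2·((z_{α} + z_β) / d)².
z_{α} + z_β = 1.645 + 0.524 = 2.169.
n = 2 × (2.169 / 0.21)² = 2 × 10.329² = 2 × 106.68 = 213.4.
Round up to the next whole participant.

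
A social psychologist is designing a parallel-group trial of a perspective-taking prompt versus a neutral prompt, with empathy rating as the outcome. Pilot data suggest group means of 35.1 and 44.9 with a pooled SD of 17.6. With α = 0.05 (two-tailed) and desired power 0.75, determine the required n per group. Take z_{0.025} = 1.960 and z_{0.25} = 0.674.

n = 45 per group

Cohen's d = |M₁ − M₂| / SD_pooled = |35.1 − 44.9| / 17.6 = 9.8 / 17.6 = 0.557.
For two independent groups with equal n: n = 2·((z_{α/2} + z_β) / d)².
z_{α/2} + z_β = 1.960 + 0.674 = 2.634.
n = 2 × (2.634 / 0.557)² = 2 × 4.729² = 2 × 22.36 = 44.7.
Round up to the next whole participant.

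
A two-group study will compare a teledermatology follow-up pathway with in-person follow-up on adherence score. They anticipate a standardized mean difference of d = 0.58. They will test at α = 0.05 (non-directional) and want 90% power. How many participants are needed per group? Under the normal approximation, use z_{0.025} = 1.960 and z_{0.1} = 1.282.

For two independent groups with equal n: n = 2·((z_{α/2} + z_β) / d)².
z_{α/2} + z_β = 1.960 + 1.282 = 3.242.
n = 2 × (3.242 / 0.58)² = 2 × 5.590² = 2 × 31.24 = 62.5.
Round up to the next whole participant.

n = 63 per group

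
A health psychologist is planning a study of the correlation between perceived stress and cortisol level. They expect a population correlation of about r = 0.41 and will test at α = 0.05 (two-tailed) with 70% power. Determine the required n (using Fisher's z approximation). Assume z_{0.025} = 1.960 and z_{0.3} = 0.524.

n = 36

Fisher's z: C = ½·ln((1+r)/(1−r)) = ½·ln(2.3898) = 0.4356.
n = ((z_{α/2} + z_β)/C)² + 3.
(1.960 + 0.524) / 0.4356 = 2.484 / 0.4356 = 5.702.
n = 5.702² + 3 = 32.52 + 3 = 35.5.
Round up.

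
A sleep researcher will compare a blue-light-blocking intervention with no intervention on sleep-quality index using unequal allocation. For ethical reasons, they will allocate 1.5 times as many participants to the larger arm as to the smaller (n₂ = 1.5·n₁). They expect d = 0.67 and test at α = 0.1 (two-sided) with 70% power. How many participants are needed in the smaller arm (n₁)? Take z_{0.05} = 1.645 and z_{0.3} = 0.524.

n₁ = 18

With allocation ratio k = n₂/n₁ = 1.5, Var(x̄₁−x̄₂) = σ²(1/n₁ + 1/(k·n₁)) = σ²·(k+1)/(k·n₁).
So n₁ = (1 + 1/k)·((z_{α/2} + z_β)/d)² = 1.667 × (2.169/0.67)².
n₁ = 1.667 × 10.48 = 17.5.
Round up: n₁ = 18, giving n₂ = 1.5 × 18 = 27.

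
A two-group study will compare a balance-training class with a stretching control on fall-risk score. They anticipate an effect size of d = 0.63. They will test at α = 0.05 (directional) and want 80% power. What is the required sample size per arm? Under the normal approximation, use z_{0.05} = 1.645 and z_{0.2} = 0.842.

n = 32 per group

For two independent groups with equal n: n = 2·((z_{α} + z_β) / d)².
z_{α} + z_β = 1.645 + 0.842 = 2.487.
n = 2 × (2.487 / 0.63)² = 2 × 3.948² = 2 × 15.58 = 31.2.
Round up to the next whole participant.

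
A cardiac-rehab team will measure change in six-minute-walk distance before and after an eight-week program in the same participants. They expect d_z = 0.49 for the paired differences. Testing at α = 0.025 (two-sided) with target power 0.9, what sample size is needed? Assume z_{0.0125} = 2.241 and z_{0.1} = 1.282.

n = 52 pairs

For a paired (one-sample on differences) test: n = ((z_{α/2} + z_β) / d)².
z_{α/2} + z_β = 2.241 + 1.282 = 3.523.
n = (3.523 / 0.49)² = 7.190² = 51.69.
Round up.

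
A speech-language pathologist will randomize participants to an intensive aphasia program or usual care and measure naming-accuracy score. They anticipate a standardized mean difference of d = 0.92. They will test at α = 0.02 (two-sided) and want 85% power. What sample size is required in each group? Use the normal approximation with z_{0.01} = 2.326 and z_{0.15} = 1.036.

For two independent groups with equal n: n = 2·((z_{α/2} + z_β) / d)².
z_{α/2} + z_β = 2.326 + 1.036 = 3.362.
n = 2 × (3.362 / 0.92)² = 2 × 3.654² = 2 × 13.35 = 26.7.
Round up to the next whole participant.

n = 27 per group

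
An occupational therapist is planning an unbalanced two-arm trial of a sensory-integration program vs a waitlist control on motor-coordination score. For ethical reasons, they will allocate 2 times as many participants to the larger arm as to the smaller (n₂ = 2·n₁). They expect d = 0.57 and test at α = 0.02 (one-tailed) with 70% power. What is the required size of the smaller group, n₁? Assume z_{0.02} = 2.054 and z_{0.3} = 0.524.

n₁ = 31

With allocation ratio k = n₂/n₁ = 2, Var(x̄₁−x̄₂) = σ²(1/n₁ + 1/(k·n₁)) = σ²·(k+1)/(k·n₁).
So n₁ = (1 + 1/k)·((z_{α} + z_β)/d)² = 1.500 × (2.578/0.57)².
n₁ = 1.500 × 20.46 = 30.7.
Round up: n₁ = 31, giving n₂ = 2 × 31 = 62.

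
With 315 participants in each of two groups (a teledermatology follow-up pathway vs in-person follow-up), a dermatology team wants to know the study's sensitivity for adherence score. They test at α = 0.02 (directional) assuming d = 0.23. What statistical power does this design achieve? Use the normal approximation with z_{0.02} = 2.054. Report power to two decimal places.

power ≈ 0.80

For two equal groups, power = Φ(d·√(n/2) − z_{α}).
d·√(n/2) = 0.23 × √(315/2) = 0.23 × 12.550 = 2.886.
z_β = 2.886 − 2.054 = 0.832.
Power = Φ(0.832) = 0.797.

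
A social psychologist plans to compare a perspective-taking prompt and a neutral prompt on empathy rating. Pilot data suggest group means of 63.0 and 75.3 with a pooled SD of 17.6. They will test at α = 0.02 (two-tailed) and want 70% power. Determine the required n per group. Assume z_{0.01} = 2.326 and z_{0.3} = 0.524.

Cohen's d = |M₁ − M₂| / SD_pooled = |63.0 − 75.3| / 17.6 = 12.3 / 17.6 = 0.699.
For two independent groups with equal n: n = 2·((z_{α/2} + z_β) / d)².
z_{α/2} + z_β = 2.326 + 0.524 = 2.850.
n = 2 × (2.850 / 0.699)² = 2 × 4.077² = 2 × 16.62 = 33.2.
Round up to the next whole participant.

n = 34 per group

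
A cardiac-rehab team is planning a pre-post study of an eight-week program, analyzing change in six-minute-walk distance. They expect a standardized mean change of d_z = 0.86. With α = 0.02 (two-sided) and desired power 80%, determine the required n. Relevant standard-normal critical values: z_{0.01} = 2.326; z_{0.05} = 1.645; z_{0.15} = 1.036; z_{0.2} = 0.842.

For a paired (one-sample on differences) test: n = ((z_{α/2} + z_β) / d)².
z_{α/2} + z_β = 2.326 + 0.842 = 3.168.
n = (3.168 / 0.86)² = 3.684² = 13.57.
Round up.

n = 14 pairs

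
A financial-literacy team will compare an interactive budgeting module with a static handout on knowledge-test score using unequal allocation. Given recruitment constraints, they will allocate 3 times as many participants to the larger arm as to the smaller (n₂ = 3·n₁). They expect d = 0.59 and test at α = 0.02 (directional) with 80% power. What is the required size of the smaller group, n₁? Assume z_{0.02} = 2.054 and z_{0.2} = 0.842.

With allocation ratio k = n₂/n₁ = 3, Var(x̄₁−x̄₂) = σ²(1/n₁ + 1/(k·n₁)) = σ²·(k+1)/(k·n₁).
So n₁ = (1 + 1/k)·((z_{α} + z_β)/d)² = 1.333 × (2.896/0.59)².
n₁ = 1.333 × 24.09 = 32.1.
Round up: n₁ = 33, giving n₂ = 3 × 33 = 99.

n₁ = 33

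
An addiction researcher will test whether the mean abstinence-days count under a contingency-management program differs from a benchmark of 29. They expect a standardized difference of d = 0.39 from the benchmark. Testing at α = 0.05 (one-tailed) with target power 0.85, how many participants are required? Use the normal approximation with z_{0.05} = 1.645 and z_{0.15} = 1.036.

n = 48

For a one-sample test: n = ((z_{α} + z_β) / d)².
z_{α} + z_β = 1.645 + 1.036 = 2.681.
n = (2.681 / 0.39)² = 6.874² = 47.26.
Round up.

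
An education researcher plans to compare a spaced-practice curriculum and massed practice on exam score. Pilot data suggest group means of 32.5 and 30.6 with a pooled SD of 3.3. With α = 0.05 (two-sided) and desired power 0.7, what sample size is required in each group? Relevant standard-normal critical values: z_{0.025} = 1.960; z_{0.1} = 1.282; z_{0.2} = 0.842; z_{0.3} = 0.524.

n = 38 per group

Cohen's d = |M₁ − M₂| / SD_pooled = |32.5 − 30.6| / 3.3 = 1.9 / 3.3 = 0.576.
For two independent groups with equal n: n = 2·((z_{α/2} + z_β) / d)².
z_{α/2} + z_β = 1.960 + 0.524 = 2.484.
n = 2 × (2.484 / 0.576)² = 2 × 4.312² = 2 × 18.60 = 37.2.
Round up to the next whole participant.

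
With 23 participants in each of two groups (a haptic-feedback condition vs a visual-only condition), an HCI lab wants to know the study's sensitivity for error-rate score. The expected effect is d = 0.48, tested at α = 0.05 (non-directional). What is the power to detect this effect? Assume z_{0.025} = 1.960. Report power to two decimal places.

For two equal groups, power = Φ(d·√(n/2) − z_{α/2}).
d·√(n/2) = 0.48 × √(23/2) = 0.48 × 3.391 = 1.628.
z_β = 1.628 − 1.960 = -0.332.
Power = Φ(-0.332) = 0.370.

power ≈ 0.37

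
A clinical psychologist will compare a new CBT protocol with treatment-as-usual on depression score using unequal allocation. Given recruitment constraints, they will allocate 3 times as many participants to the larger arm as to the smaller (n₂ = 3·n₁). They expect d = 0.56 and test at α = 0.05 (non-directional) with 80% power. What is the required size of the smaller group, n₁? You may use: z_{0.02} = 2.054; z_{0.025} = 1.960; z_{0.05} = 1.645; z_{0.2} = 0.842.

With allocation ratio k = n₂/n₁ = 3, Var(x̄₁−x̄₂) = σ²(1/n₁ + 1/(k·n₁)) = σ²·(k+1)/(k·n₁).
So n₁ = (1 + 1/k)·((z_{α/2} + z_β)/d)² = 1.333 × (2.802/0.56)².
n₁ = 1.333 × 25.04 = 33.4.
Round up: n₁ = 34, giving n₂ = 3 × 34 = 102.

n₁ = 34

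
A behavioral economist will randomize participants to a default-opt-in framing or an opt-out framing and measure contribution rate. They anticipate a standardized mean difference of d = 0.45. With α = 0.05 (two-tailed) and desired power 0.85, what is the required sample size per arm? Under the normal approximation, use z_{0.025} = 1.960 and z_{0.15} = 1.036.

n = 89 per group

For two independent groups with equal n: n = 2·((z_{α/2} + z_β) / d)².
z_{α/2} + z_β = 1.960 + 1.036 = 2.996.
n = 2 × (2.996 / 0.45)² = 2 × 6.658² = 2 × 44.33 = 88.7.
Round up to the next whole participant.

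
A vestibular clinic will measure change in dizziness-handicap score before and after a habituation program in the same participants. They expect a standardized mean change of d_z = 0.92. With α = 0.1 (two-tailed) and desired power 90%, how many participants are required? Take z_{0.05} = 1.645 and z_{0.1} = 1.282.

n = 11 pairs

For a paired (one-sample on differences) test: n = ((z_{α/2} + z_β) / d)².
z_{α/2} + z_β = 1.645 + 1.282 = 2.927.
n = (2.927 / 0.92)² = 3.182² = 10.12.
Round up.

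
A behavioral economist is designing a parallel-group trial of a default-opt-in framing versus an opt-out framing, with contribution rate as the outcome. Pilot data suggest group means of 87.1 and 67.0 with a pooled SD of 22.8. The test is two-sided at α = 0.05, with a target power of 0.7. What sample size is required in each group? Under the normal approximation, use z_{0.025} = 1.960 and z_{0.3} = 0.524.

n = 16 per group

Cohen's d = |M₁ − M₂| / SD_pooled = |87.1 − 67.0| / 22.8 = 20.1 / 22.8 = 0.882.
For two independent groups with equal n: n = 2·((z_{α/2} + z_β) / d)².
z_{α/2} + z_β = 1.960 + 0.524 = 2.484.
n = 2 × (2.484 / 0.882)² = 2 × 2.816² = 2 × 7.93 = 15.9.
Round up to the next whole participant.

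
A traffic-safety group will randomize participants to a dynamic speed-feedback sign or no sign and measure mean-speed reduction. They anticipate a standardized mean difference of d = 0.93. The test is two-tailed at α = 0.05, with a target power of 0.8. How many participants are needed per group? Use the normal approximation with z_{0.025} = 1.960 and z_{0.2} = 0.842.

For two independent groups with equal n: n = 2·((z_{α/2} + z_β) / d)².
z_{α/2} + z_β = 1.960 + 0.842 = 2.802.
n = 2 × (2.802 / 0.93)² = 2 × 3.013² = 2 × 9.08 = 18.2.
Round up to the next whole participant.

n = 19 per group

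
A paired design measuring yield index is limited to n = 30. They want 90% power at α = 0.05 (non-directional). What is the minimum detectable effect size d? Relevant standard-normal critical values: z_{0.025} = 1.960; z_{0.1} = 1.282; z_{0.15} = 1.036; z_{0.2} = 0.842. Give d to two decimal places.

d_min ≈ 0.59

For a single sample (or paired design) of n = 30: d_min = (z_{α/2} + z_β)/√n.
z-sum = 1.960 + 1.282 = 3.242.
d_min = 3.242 / √30 = 3.242 / 5.477 = 0.592.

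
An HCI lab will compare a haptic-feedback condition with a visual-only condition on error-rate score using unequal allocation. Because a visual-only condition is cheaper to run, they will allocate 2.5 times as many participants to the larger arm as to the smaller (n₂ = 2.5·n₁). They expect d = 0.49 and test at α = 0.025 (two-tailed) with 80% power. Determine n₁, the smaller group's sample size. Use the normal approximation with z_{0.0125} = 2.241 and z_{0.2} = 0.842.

With allocation ratio k = n₂/n₁ = 2.5, Var(x̄₁−x̄₂) = σ²(1/n₁ + 1/(k·n₁)) = σ²·(k+1)/(k·n₁).
So n₁ = (1 + 1/k)·((z_{α/2} + z_β)/d)² = 1.400 × (3.083/0.49)².
n₁ = 1.400 × 39.59 = 55.4.
Round up: n₁ = 56, giving n₂ = 2.5 × 56 = 140.

n₁ = 56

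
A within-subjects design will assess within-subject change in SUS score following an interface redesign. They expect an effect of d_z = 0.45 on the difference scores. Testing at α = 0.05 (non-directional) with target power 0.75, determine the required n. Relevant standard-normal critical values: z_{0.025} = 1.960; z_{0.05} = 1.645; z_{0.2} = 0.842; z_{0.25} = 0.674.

For a paired (one-sample on differences) test: n = ((z_{α/2} + z_β) / d)².
z_{α/2} + z_β = 1.960 + 0.674 = 2.634.
n = (2.634 / 0.45)² = 5.853² = 34.26.
Round up.

n = 35 pairs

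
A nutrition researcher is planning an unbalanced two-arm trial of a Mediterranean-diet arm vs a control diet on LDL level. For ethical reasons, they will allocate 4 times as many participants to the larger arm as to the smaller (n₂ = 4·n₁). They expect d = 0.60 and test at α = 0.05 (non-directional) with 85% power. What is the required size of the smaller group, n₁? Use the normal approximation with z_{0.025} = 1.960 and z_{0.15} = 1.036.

With allocation ratio k = n₂/n₁ = 4, Var(x̄₁−x̄₂) = σ²(1/n₁ + 1/(k·n₁)) = σ²·(k+1)/(k·n₁).
So n₁ = (1 + 1/k)·((z_{α/2} + z_β)/d)² = 1.250 × (2.996/0.60)².
n₁ = 1.250 × 24.93 = 31.2.
Round up: n₁ = 32, giving n₂ = 4 × 32 = 128.

n₁ = 32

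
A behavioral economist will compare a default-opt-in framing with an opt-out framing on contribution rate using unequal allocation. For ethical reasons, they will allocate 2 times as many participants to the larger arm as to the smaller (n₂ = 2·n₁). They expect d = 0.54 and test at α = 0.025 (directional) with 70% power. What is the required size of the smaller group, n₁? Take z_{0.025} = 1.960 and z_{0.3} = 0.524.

n₁ = 32

With allocation ratio k = n₂/n₁ = 2, Var(x̄₁−x̄₂) = σ²(1/n₁ + 1/(k·n₁)) = σ²·(k+1)/(k·n₁).
So n₁ = (1 + 1/k)·((z_{α} + z_β)/d)² = 1.500 × (2.484/0.54)².
n₁ = 1.500 × 21.16 = 31.7.
Round up: n₁ = 32, giving n₂ = 2 × 32 = 64.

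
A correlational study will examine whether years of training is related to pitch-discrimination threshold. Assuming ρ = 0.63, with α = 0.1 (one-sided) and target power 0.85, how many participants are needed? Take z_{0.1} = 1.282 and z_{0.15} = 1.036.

n = 13

Fisher's z: C = ½·ln((1+r)/(1−r)) = ½·ln(4.4054) = 0.7414.
n = ((z_{α} + z_β)/C)² + 3.
(1.282 + 1.036) / 0.7414 = 2.318 / 0.7414 = 3.127.
n = 3.127² + 3 = 9.78 + 3 = 12.8.
Round up.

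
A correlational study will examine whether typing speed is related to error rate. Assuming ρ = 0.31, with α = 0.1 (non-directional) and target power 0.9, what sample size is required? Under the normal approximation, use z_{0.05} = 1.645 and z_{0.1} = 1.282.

n = 87

Fisher's z: C = ½·ln((1+r)/(1−r)) = ½·ln(1.8986) = 0.3205.
n = ((z_{α/2} + z_β)/C)² + 3.
(1.645 + 1.282) / 0.3205 = 2.927 / 0.3205 = 9.133.
n = 9.133² + 3 = 83.40 + 3 = 86.4.
Round up.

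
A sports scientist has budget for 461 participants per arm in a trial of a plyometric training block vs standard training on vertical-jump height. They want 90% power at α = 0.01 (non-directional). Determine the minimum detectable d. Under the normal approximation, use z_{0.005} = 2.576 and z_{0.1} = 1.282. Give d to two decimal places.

d_min ≈ 0.25

For two independent groups of n = 461 each: d_min = (z_{α/2} + z_β)·√(2/n).
z-sum = 2.576 + 1.282 = 3.858.
d_min = 3.858 × √(2/461) = 3.858 × 0.0659 = 0.254.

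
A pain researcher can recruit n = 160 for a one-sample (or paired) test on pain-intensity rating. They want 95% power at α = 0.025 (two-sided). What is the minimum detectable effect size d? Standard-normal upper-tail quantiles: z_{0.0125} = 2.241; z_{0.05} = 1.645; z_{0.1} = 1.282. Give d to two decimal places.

d_min ≈ 0.31

For a single sample (or paired design) of n = 160: d_min = (z_{α/2} + z_β)/√n.
z-sum = 2.241 + 1.645 = 3.886.
d_min = 3.886 / √160 = 3.886 / 12.649 = 0.307.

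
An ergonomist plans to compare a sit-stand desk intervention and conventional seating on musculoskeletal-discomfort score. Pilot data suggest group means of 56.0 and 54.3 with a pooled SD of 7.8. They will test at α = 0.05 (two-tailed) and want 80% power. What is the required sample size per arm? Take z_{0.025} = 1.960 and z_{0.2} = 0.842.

Cohen's d = |M₁ − M₂| / SD_pooled = |56.0 − 54.3| / 7.8 = 1.7 / 7.8 = 0.218.
For two independent groups with equal n: n = 2·((z_{α/2} + z_β) / d)².
z_{α/2} + z_β = 1.960 + 0.842 = 2.802.
n = 2 × (2.802 / 0.218)² = 2 × 12.853² = 2 × 165.21 = 330.4.
Round up to the next whole participant.

n = 331 per group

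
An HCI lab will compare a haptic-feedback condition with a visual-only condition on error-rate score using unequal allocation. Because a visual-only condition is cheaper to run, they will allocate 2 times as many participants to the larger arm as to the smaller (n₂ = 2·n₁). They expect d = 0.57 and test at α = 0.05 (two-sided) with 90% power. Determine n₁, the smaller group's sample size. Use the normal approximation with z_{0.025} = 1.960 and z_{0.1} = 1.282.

With allocation ratio k = n₂/n₁ = 2, Var(x̄₁−x̄₂) = σ²(1/n₁ + 1/(k·n₁)) = σ²·(k+1)/(k·n₁).
So n₁ = (1 + 1/k)·((z_{α/2} + z_β)/d)² = 1.500 × (3.242/0.57)².
n₁ = 1.500 × 32.35 = 48.5.
Round up: n₁ = 49, giving n₂ = 2 × 49 = 98.

n₁ = 49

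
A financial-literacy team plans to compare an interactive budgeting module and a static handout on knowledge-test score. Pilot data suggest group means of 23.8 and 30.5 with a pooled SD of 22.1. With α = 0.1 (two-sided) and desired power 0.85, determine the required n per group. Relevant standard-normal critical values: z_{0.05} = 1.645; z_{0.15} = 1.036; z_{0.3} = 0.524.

Cohen's d = |M₁ − M₂| / SD_pooled = |23.8 − 30.5| / 22.1 = 6.7 / 22.1 = 0.303.
For two independent groups with equal n: n = 2·((z_{α/2} + z_β) / d)².
z_{α/2} + z_β = 1.645 + 1.036 = 2.681.
n = 2 × (2.681 / 0.303)² = 2 × 8.848² = 2 × 78.29 = 156.6.
Round up to the next whole participant.

n = 157 per group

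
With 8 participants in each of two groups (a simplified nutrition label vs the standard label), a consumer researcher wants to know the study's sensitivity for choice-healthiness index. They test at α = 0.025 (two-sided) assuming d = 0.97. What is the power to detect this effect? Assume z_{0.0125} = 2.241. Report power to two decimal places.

For two equal groups, power = Φ(d·√(n/2) − z_{α/2}).
d·√(n/2) = 0.97 × √(8/2) = 0.97 × 2.000 = 1.940.
z_β = 1.940 − 2.241 = -0.301.
Power = Φ(-0.301) = 0.382.

power ≈ 0.38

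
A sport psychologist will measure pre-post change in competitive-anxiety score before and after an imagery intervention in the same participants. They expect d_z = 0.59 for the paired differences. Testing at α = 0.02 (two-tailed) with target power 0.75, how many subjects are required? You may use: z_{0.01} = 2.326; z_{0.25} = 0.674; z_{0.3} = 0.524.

For a paired (one-sample on differences) test: n = ((z_{α/2} + z_β) / d)².
z_{α/2} + z_β = 2.326 + 0.674 = 3.000.
n = (3.000 / 0.59)² = 5.085² = 25.85.
Round up.

n = 26 pairs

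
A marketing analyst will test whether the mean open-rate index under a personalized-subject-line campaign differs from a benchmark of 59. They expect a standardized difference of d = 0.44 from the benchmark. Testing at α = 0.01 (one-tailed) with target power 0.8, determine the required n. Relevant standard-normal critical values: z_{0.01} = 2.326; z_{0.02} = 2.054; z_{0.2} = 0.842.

n = 52

For a one-sample test: n = ((z_{α} + z_β) / d)².
z_{α} + z_β = 2.326 + 0.842 = 3.168.
n = (3.168 / 0.44)² = 7.200² = 51.84.
Round up.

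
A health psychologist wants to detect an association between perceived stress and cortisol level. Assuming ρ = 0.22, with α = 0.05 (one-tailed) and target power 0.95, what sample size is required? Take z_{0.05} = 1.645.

Fisher's z: C = ½·ln((1+r)/(1−r)) = ½·ln(1.5641) = 0.2237.
n = ((z_{α} + z_β)/C)² + 3.
(1.645 + 1.645) / 0.2237 = 3.290 / 0.2237 = 14.707.
n = 14.707² + 3 = 216.30 + 3 = 219.3.
Round up.

n = 220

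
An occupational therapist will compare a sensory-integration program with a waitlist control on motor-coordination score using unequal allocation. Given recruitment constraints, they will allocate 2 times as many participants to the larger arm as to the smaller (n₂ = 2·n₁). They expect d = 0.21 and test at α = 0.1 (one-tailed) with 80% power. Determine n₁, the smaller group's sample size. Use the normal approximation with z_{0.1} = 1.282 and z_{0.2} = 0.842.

n₁ = 154

With allocation ratio k = n₂/n₁ = 2, Var(x̄₁−x̄₂) = σ²(1/n₁ + 1/(k·n₁)) = σ²·(k+1)/(k·n₁).
So n₁ = (1 + 1/k)·((z_{α} + z_β)/d)² = 1.500 × (2.124/0.21)².
n₁ = 1.500 × 102.30 = 153.4.
Round up: n₁ = 154, giving n₂ = 2 × 154 = 308.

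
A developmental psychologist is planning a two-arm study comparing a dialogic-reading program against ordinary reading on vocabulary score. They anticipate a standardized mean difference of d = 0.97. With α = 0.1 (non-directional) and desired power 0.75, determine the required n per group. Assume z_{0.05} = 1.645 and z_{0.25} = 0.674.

For two independent groups with equal n: n = 2·((z_{α/2} + z_β) / d)².
z_{α/2} + z_β = 1.645 + 0.674 = 2.319.
n = 2 × (2.319 / 0.97)² = 2 × 2.391² = 2 × 5.72 = 11.4.
Round up to the next whole participant.

n = 12 per group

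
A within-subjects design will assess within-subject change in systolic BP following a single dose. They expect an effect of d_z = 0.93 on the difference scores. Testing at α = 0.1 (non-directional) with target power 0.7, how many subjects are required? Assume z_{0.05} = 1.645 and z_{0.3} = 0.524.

n = 6 pairs

For a paired (one-sample on differences) test: n = ((z_{α/2} + z_β) / d)².
z_{α/2} + z_β = 1.645 + 0.524 = 2.169.
n = (2.169 / 0.93)² = 2.332² = 5.44.
Round up.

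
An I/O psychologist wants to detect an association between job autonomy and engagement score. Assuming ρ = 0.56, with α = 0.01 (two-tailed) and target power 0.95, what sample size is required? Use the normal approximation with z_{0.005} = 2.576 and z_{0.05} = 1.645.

Fisher's z: C = ½·ln((1+r)/(1−r)) = ½·ln(3.5455) = 0.6328.
n = ((z_{α/2} + z_β)/C)² + 3.
(2.576 + 1.645) / 0.6328 = 4.221 / 0.6328 = 6.670.
n = 6.670² + 3 = 44.49 + 3 = 47.5.
Round up.

n = 48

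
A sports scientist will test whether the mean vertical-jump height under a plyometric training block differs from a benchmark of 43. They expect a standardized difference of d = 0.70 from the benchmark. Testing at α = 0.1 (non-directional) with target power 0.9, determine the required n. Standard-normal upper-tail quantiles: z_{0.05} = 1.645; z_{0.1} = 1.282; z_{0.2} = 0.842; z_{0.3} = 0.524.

n = 18

For a one-sample test: n = ((z_{α/2} + z_β) / d)².
z_{α/2} + z_β = 1.645 + 1.282 = 2.927.
n = (2.927 / 0.70)² = 4.181² = 17.48.
Round up.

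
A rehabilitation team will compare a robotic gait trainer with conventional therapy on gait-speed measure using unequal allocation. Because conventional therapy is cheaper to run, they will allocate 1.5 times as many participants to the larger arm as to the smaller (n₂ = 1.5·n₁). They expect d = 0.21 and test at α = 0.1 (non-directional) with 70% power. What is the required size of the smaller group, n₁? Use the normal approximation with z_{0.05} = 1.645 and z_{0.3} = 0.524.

n₁ = 178

With allocation ratio k = n₂/n₁ = 1.5, Var(x̄₁−x̄₂) = σ²(1/n₁ + 1/(k·n₁)) = σ²·(k+1)/(k·n₁).
So n₁ = (1 + 1/k)·((z_{α/2} + z_β)/d)² = 1.667 × (2.169/0.21)².
n₁ = 1.667 × 106.68 = 177.8.
Round up: n₁ = 178, giving n₂ = 1.5 × 178 = 267.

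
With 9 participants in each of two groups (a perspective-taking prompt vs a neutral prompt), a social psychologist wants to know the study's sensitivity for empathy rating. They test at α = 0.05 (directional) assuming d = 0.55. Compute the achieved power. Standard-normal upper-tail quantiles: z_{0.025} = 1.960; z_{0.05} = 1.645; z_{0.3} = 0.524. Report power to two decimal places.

For two equal groups, power = Φ(d·√(n/2) − z_{α}).
d·√(n/2) = 0.55 × √(9/2) = 0.55 × 2.121 = 1.167.
z_β = 1.167 − 1.645 = -0.478.
Power = Φ(-0.478) = 0.316.

power ≈ 0.32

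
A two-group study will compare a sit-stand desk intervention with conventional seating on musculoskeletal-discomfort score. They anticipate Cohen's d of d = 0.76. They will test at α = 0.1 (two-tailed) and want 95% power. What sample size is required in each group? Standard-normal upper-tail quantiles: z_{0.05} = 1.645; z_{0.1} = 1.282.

n = 38 per group

For two independent groups with equal n: n = 2·((z_{α/2} + z_β) / d)².
z_{α/2} + z_β = 1.645 + 1.645 = 3.290.
n = 2 × (3.290 / 0.76)² = 2 × 4.329² = 2 × 18.74 = 37.5.
Round up to the next whole participant.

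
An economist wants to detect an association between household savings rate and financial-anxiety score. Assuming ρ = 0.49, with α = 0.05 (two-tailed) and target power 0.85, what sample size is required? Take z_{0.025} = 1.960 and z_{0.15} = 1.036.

n = 35

Fisher's z: C = ½·ln((1+r)/(1−r)) = ½·ln(2.9216) = 0.5361.
n = ((z_{α/2} + z_β)/C)² + 3.
(1.960 + 1.036) / 0.5361 = 2.996 / 0.5361 = 5.589.
n = 5.589² + 3 = 31.23 + 3 = 34.2.
Round up.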